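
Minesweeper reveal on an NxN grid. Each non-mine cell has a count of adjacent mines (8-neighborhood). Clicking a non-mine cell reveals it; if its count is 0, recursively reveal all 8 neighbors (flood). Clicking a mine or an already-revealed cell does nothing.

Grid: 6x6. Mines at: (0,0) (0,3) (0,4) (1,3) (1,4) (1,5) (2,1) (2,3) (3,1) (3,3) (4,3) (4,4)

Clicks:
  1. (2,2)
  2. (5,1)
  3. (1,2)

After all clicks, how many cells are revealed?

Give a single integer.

Click 1 (2,2) count=5: revealed 1 new [(2,2)] -> total=1
Click 2 (5,1) count=0: revealed 6 new [(4,0) (4,1) (4,2) (5,0) (5,1) (5,2)] -> total=7
Click 3 (1,2) count=4: revealed 1 new [(1,2)] -> total=8

Answer: 8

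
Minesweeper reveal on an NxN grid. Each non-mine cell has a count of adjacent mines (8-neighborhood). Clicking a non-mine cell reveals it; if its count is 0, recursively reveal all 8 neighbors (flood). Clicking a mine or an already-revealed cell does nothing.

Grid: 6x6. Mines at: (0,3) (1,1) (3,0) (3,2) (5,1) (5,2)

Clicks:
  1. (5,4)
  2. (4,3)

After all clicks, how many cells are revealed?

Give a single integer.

Click 1 (5,4) count=0: revealed 17 new [(0,4) (0,5) (1,3) (1,4) (1,5) (2,3) (2,4) (2,5) (3,3) (3,4) (3,5) (4,3) (4,4) (4,5) (5,3) (5,4) (5,5)] -> total=17
Click 2 (4,3) count=2: revealed 0 new [(none)] -> total=17

Answer: 17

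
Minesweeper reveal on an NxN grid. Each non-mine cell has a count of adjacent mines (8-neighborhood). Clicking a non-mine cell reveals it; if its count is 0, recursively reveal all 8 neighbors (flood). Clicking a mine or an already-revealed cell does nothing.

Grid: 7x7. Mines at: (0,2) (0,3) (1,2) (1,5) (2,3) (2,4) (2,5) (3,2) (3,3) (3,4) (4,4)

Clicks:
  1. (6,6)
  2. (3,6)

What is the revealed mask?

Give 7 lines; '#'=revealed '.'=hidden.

Answer: ##.....
##.....
##.....
##...##
####.##
#######
#######

Derivation:
Click 1 (6,6) count=0: revealed 30 new [(0,0) (0,1) (1,0) (1,1) (2,0) (2,1) (3,0) (3,1) (3,5) (3,6) (4,0) (4,1) (4,2) (4,3) (4,5) (4,6) (5,0) (5,1) (5,2) (5,3) (5,4) (5,5) (5,6) (6,0) (6,1) (6,2) (6,3) (6,4) (6,5) (6,6)] -> total=30
Click 2 (3,6) count=1: revealed 0 new [(none)] -> total=30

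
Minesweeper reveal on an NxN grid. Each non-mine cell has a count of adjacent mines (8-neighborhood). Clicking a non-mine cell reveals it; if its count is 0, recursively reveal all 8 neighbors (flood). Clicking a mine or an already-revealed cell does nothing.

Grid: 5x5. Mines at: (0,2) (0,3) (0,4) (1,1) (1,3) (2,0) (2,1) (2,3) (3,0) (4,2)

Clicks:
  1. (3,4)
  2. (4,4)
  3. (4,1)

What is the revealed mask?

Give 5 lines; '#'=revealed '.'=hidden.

Answer: .....
.....
.....
...##
.#.##

Derivation:
Click 1 (3,4) count=1: revealed 1 new [(3,4)] -> total=1
Click 2 (4,4) count=0: revealed 3 new [(3,3) (4,3) (4,4)] -> total=4
Click 3 (4,1) count=2: revealed 1 new [(4,1)] -> total=5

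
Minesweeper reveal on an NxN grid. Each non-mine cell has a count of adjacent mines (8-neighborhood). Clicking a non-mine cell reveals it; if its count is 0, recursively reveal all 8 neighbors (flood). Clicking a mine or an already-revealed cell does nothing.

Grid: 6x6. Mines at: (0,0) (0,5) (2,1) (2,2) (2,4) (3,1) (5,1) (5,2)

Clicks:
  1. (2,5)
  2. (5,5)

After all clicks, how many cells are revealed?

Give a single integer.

Answer: 10

Derivation:
Click 1 (2,5) count=1: revealed 1 new [(2,5)] -> total=1
Click 2 (5,5) count=0: revealed 9 new [(3,3) (3,4) (3,5) (4,3) (4,4) (4,5) (5,3) (5,4) (5,5)] -> total=10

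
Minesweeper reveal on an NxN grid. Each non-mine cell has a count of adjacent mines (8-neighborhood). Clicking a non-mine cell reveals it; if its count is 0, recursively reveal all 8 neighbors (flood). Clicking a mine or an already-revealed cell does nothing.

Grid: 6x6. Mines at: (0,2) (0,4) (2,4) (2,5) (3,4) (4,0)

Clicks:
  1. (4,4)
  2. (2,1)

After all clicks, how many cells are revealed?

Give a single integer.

Click 1 (4,4) count=1: revealed 1 new [(4,4)] -> total=1
Click 2 (2,1) count=0: revealed 23 new [(0,0) (0,1) (1,0) (1,1) (1,2) (1,3) (2,0) (2,1) (2,2) (2,3) (3,0) (3,1) (3,2) (3,3) (4,1) (4,2) (4,3) (4,5) (5,1) (5,2) (5,3) (5,4) (5,5)] -> total=24

Answer: 24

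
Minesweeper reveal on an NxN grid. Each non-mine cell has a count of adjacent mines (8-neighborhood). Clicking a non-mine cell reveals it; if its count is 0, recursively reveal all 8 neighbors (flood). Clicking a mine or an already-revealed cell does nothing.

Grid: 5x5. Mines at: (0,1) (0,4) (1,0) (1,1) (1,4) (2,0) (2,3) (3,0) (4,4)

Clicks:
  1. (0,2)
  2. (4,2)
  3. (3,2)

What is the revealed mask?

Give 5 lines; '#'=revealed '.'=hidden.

Answer: ..#..
.....
.....
.###.
.###.

Derivation:
Click 1 (0,2) count=2: revealed 1 new [(0,2)] -> total=1
Click 2 (4,2) count=0: revealed 6 new [(3,1) (3,2) (3,3) (4,1) (4,2) (4,3)] -> total=7
Click 3 (3,2) count=1: revealed 0 new [(none)] -> total=7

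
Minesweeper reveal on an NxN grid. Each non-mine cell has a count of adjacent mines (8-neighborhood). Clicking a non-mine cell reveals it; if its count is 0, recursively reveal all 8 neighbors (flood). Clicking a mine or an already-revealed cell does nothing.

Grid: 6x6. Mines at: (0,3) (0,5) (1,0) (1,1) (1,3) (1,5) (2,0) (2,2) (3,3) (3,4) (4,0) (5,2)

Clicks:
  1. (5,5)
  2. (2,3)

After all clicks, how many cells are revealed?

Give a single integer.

Click 1 (5,5) count=0: revealed 6 new [(4,3) (4,4) (4,5) (5,3) (5,4) (5,5)] -> total=6
Click 2 (2,3) count=4: revealed 1 new [(2,3)] -> total=7

Answer: 7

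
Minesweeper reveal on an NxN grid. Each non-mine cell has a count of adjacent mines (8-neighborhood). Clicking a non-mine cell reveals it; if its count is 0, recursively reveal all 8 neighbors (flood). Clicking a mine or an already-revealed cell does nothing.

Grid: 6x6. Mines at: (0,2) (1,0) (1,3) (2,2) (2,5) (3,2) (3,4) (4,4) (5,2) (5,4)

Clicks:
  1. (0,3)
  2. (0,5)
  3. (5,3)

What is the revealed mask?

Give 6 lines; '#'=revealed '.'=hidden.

Answer: ...###
....##
......
......
......
...#..

Derivation:
Click 1 (0,3) count=2: revealed 1 new [(0,3)] -> total=1
Click 2 (0,5) count=0: revealed 4 new [(0,4) (0,5) (1,4) (1,5)] -> total=5
Click 3 (5,3) count=3: revealed 1 new [(5,3)] -> total=6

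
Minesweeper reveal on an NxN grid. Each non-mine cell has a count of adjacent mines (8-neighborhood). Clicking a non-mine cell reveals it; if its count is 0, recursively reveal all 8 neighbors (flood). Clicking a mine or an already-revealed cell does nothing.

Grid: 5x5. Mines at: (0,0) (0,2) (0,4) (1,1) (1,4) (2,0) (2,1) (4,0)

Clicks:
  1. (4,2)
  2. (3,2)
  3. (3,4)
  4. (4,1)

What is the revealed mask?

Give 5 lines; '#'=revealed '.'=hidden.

Click 1 (4,2) count=0: revealed 11 new [(2,2) (2,3) (2,4) (3,1) (3,2) (3,3) (3,4) (4,1) (4,2) (4,3) (4,4)] -> total=11
Click 2 (3,2) count=1: revealed 0 new [(none)] -> total=11
Click 3 (3,4) count=0: revealed 0 new [(none)] -> total=11
Click 4 (4,1) count=1: revealed 0 new [(none)] -> total=11

Answer: .....
.....
..###
.####
.####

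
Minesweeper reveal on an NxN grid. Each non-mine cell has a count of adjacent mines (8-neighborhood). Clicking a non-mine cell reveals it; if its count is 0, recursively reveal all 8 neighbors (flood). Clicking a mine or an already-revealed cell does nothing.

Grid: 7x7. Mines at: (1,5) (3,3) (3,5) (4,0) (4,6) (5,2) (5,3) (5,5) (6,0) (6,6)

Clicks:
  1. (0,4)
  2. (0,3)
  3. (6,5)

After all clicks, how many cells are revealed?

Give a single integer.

Answer: 19

Derivation:
Click 1 (0,4) count=1: revealed 1 new [(0,4)] -> total=1
Click 2 (0,3) count=0: revealed 17 new [(0,0) (0,1) (0,2) (0,3) (1,0) (1,1) (1,2) (1,3) (1,4) (2,0) (2,1) (2,2) (2,3) (2,4) (3,0) (3,1) (3,2)] -> total=18
Click 3 (6,5) count=2: revealed 1 new [(6,5)] -> total=19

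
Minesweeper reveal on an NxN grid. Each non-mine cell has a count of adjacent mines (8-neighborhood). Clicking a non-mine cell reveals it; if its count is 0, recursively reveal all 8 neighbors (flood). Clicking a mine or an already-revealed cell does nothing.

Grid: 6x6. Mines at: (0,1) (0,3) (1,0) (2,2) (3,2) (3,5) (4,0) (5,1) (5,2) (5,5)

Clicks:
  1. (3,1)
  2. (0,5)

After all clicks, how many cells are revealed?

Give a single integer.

Answer: 7

Derivation:
Click 1 (3,1) count=3: revealed 1 new [(3,1)] -> total=1
Click 2 (0,5) count=0: revealed 6 new [(0,4) (0,5) (1,4) (1,5) (2,4) (2,5)] -> total=7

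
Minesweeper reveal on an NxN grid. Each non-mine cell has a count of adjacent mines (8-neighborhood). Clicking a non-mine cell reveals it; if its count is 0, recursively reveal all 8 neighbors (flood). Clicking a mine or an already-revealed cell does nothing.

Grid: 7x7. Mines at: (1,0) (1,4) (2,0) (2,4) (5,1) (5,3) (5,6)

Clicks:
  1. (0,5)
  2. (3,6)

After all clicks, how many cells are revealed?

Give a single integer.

Answer: 10

Derivation:
Click 1 (0,5) count=1: revealed 1 new [(0,5)] -> total=1
Click 2 (3,6) count=0: revealed 9 new [(0,6) (1,5) (1,6) (2,5) (2,6) (3,5) (3,6) (4,5) (4,6)] -> total=10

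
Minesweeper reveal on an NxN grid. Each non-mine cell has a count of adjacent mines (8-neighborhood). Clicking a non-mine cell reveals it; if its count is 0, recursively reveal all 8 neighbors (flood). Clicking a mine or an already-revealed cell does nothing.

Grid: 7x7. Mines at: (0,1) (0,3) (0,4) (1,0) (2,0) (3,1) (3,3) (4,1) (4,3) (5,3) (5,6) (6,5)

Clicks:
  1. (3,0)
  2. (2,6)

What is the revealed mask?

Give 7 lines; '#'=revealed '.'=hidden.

Click 1 (3,0) count=3: revealed 1 new [(3,0)] -> total=1
Click 2 (2,6) count=0: revealed 14 new [(0,5) (0,6) (1,4) (1,5) (1,6) (2,4) (2,5) (2,6) (3,4) (3,5) (3,6) (4,4) (4,5) (4,6)] -> total=15

Answer: .....##
....###
....###
#...###
....###
.......
.......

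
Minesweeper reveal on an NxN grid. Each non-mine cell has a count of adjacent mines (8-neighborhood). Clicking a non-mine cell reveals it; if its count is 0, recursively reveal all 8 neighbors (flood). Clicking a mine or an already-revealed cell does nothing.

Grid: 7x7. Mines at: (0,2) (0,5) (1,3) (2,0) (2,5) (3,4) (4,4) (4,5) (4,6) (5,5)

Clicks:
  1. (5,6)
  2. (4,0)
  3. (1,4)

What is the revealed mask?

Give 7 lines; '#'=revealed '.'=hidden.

Answer: .......
....#..
.###...
####...
####...
#####.#
#####..

Derivation:
Click 1 (5,6) count=3: revealed 1 new [(5,6)] -> total=1
Click 2 (4,0) count=0: revealed 21 new [(2,1) (2,2) (2,3) (3,0) (3,1) (3,2) (3,3) (4,0) (4,1) (4,2) (4,3) (5,0) (5,1) (5,2) (5,3) (5,4) (6,0) (6,1) (6,2) (6,3) (6,4)] -> total=22
Click 3 (1,4) count=3: revealed 1 new [(1,4)] -> total=23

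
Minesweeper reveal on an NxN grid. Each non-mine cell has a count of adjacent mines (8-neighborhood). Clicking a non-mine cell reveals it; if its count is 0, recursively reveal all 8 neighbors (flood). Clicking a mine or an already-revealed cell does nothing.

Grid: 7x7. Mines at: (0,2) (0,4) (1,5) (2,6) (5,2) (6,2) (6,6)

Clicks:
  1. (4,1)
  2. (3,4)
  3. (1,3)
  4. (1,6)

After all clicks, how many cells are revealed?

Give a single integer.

Click 1 (4,1) count=1: revealed 1 new [(4,1)] -> total=1
Click 2 (3,4) count=0: revealed 37 new [(0,0) (0,1) (1,0) (1,1) (1,2) (1,3) (1,4) (2,0) (2,1) (2,2) (2,3) (2,4) (2,5) (3,0) (3,1) (3,2) (3,3) (3,4) (3,5) (3,6) (4,0) (4,2) (4,3) (4,4) (4,5) (4,6) (5,0) (5,1) (5,3) (5,4) (5,5) (5,6) (6,0) (6,1) (6,3) (6,4) (6,5)] -> total=38
Click 3 (1,3) count=2: revealed 0 new [(none)] -> total=38
Click 4 (1,6) count=2: revealed 1 new [(1,6)] -> total=39

Answer: 39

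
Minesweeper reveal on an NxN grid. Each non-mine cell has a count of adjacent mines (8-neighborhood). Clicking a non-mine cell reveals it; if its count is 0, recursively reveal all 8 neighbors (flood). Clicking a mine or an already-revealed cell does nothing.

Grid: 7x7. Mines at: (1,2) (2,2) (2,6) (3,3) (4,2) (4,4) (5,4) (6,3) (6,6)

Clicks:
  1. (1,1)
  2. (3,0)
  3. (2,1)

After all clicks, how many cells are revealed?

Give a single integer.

Click 1 (1,1) count=2: revealed 1 new [(1,1)] -> total=1
Click 2 (3,0) count=0: revealed 15 new [(0,0) (0,1) (1,0) (2,0) (2,1) (3,0) (3,1) (4,0) (4,1) (5,0) (5,1) (5,2) (6,0) (6,1) (6,2)] -> total=16
Click 3 (2,1) count=2: revealed 0 new [(none)] -> total=16

Answer: 16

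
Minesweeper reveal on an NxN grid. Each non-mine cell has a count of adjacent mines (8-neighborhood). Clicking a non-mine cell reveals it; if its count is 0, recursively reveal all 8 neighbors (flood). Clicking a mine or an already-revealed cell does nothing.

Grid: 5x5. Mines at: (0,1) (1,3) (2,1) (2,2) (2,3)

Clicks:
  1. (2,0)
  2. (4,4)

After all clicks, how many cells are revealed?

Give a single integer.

Click 1 (2,0) count=1: revealed 1 new [(2,0)] -> total=1
Click 2 (4,4) count=0: revealed 10 new [(3,0) (3,1) (3,2) (3,3) (3,4) (4,0) (4,1) (4,2) (4,3) (4,4)] -> total=11

Answer: 11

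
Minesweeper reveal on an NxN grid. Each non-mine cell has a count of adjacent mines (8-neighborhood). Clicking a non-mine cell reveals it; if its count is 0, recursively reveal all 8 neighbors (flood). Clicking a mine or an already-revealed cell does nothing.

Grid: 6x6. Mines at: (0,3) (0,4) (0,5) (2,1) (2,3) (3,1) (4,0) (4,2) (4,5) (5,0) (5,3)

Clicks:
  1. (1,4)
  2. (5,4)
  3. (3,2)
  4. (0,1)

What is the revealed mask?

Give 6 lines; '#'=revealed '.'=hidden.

Answer: ###...
###.#.
......
..#...
......
....#.

Derivation:
Click 1 (1,4) count=4: revealed 1 new [(1,4)] -> total=1
Click 2 (5,4) count=2: revealed 1 new [(5,4)] -> total=2
Click 3 (3,2) count=4: revealed 1 new [(3,2)] -> total=3
Click 4 (0,1) count=0: revealed 6 new [(0,0) (0,1) (0,2) (1,0) (1,1) (1,2)] -> total=9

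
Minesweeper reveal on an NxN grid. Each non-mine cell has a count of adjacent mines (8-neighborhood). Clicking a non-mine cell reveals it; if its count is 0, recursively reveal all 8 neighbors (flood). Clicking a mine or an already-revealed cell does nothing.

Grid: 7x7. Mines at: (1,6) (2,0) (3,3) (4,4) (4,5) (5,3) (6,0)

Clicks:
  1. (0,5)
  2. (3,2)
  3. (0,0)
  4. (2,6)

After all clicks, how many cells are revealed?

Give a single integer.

Click 1 (0,5) count=1: revealed 1 new [(0,5)] -> total=1
Click 2 (3,2) count=1: revealed 1 new [(3,2)] -> total=2
Click 3 (0,0) count=0: revealed 16 new [(0,0) (0,1) (0,2) (0,3) (0,4) (1,0) (1,1) (1,2) (1,3) (1,4) (1,5) (2,1) (2,2) (2,3) (2,4) (2,5)] -> total=18
Click 4 (2,6) count=1: revealed 1 new [(2,6)] -> total=19

Answer: 19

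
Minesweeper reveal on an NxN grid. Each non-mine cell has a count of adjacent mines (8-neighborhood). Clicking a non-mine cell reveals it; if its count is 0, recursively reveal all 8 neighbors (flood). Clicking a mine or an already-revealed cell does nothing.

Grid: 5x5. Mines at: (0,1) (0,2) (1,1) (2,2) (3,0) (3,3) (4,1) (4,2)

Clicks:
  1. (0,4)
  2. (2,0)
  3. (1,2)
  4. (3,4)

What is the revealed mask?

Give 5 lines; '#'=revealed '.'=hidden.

Answer: ...##
..###
#..##
....#
.....

Derivation:
Click 1 (0,4) count=0: revealed 6 new [(0,3) (0,4) (1,3) (1,4) (2,3) (2,4)] -> total=6
Click 2 (2,0) count=2: revealed 1 new [(2,0)] -> total=7
Click 3 (1,2) count=4: revealed 1 new [(1,2)] -> total=8
Click 4 (3,4) count=1: revealed 1 new [(3,4)] -> total=9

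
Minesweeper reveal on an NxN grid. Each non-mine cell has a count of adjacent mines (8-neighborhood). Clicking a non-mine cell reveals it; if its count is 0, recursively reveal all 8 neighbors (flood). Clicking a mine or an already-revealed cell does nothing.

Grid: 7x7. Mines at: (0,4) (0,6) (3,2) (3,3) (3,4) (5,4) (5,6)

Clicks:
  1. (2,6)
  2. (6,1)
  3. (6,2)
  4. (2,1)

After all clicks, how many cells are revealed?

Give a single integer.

Answer: 34

Derivation:
Click 1 (2,6) count=0: revealed 8 new [(1,5) (1,6) (2,5) (2,6) (3,5) (3,6) (4,5) (4,6)] -> total=8
Click 2 (6,1) count=0: revealed 26 new [(0,0) (0,1) (0,2) (0,3) (1,0) (1,1) (1,2) (1,3) (2,0) (2,1) (2,2) (2,3) (3,0) (3,1) (4,0) (4,1) (4,2) (4,3) (5,0) (5,1) (5,2) (5,3) (6,0) (6,1) (6,2) (6,3)] -> total=34
Click 3 (6,2) count=0: revealed 0 new [(none)] -> total=34
Click 4 (2,1) count=1: revealed 0 new [(none)] -> total=34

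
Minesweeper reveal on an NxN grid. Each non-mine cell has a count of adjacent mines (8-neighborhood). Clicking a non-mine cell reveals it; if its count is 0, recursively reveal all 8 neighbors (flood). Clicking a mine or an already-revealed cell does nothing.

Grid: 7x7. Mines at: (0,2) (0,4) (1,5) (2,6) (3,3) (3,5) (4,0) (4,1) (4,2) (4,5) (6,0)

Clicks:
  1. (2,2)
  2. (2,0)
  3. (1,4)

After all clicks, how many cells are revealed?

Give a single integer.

Click 1 (2,2) count=1: revealed 1 new [(2,2)] -> total=1
Click 2 (2,0) count=0: revealed 10 new [(0,0) (0,1) (1,0) (1,1) (1,2) (2,0) (2,1) (3,0) (3,1) (3,2)] -> total=11
Click 3 (1,4) count=2: revealed 1 new [(1,4)] -> total=12

Answer: 12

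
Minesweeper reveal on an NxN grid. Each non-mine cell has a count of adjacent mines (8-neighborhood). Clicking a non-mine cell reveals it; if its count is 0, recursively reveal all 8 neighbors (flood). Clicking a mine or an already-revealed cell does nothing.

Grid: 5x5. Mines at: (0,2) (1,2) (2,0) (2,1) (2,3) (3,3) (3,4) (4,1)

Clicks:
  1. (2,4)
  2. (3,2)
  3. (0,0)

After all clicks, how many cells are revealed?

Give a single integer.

Click 1 (2,4) count=3: revealed 1 new [(2,4)] -> total=1
Click 2 (3,2) count=4: revealed 1 new [(3,2)] -> total=2
Click 3 (0,0) count=0: revealed 4 new [(0,0) (0,1) (1,0) (1,1)] -> total=6

Answer: 6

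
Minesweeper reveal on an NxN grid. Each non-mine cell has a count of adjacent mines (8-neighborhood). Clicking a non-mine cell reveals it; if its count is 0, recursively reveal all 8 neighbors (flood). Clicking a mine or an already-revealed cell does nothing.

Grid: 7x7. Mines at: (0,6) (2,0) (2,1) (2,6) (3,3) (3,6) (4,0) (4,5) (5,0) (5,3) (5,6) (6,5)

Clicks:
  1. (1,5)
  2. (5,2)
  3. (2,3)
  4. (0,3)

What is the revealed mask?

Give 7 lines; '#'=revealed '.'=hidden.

Answer: ######.
######.
..####.
.......
.......
..#....
.......

Derivation:
Click 1 (1,5) count=2: revealed 1 new [(1,5)] -> total=1
Click 2 (5,2) count=1: revealed 1 new [(5,2)] -> total=2
Click 3 (2,3) count=1: revealed 1 new [(2,3)] -> total=3
Click 4 (0,3) count=0: revealed 14 new [(0,0) (0,1) (0,2) (0,3) (0,4) (0,5) (1,0) (1,1) (1,2) (1,3) (1,4) (2,2) (2,4) (2,5)] -> total=17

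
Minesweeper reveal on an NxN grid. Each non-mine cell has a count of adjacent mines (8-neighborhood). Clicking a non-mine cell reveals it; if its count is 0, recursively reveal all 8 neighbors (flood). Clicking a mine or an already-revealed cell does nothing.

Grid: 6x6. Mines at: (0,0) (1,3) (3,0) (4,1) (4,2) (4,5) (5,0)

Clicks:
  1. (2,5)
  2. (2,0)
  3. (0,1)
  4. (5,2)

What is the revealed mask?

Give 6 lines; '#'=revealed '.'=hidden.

Answer: .#..##
....##
#...##
....##
......
..#...

Derivation:
Click 1 (2,5) count=0: revealed 8 new [(0,4) (0,5) (1,4) (1,5) (2,4) (2,5) (3,4) (3,5)] -> total=8
Click 2 (2,0) count=1: revealed 1 new [(2,0)] -> total=9
Click 3 (0,1) count=1: revealed 1 new [(0,1)] -> total=10
Click 4 (5,2) count=2: revealed 1 new [(5,2)] -> total=11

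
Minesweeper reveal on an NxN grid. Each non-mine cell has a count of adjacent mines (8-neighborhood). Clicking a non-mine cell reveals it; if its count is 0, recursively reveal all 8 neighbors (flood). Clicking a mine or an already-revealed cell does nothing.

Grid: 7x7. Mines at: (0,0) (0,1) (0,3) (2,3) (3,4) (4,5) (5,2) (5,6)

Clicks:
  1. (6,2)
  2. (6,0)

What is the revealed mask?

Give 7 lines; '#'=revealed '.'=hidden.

Click 1 (6,2) count=1: revealed 1 new [(6,2)] -> total=1
Click 2 (6,0) count=0: revealed 16 new [(1,0) (1,1) (1,2) (2,0) (2,1) (2,2) (3,0) (3,1) (3,2) (4,0) (4,1) (4,2) (5,0) (5,1) (6,0) (6,1)] -> total=17

Answer: .......
###....
###....
###....
###....
##.....
###....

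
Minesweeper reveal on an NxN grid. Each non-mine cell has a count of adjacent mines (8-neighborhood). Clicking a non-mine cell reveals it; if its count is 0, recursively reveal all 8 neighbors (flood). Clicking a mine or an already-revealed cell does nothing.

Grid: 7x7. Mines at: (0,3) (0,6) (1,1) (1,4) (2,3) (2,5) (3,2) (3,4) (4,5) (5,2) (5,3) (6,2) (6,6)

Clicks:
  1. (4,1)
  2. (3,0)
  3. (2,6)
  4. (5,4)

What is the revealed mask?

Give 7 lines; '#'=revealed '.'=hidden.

Click 1 (4,1) count=2: revealed 1 new [(4,1)] -> total=1
Click 2 (3,0) count=0: revealed 9 new [(2,0) (2,1) (3,0) (3,1) (4,0) (5,0) (5,1) (6,0) (6,1)] -> total=10
Click 3 (2,6) count=1: revealed 1 new [(2,6)] -> total=11
Click 4 (5,4) count=2: revealed 1 new [(5,4)] -> total=12

Answer: .......
.......
##....#
##.....
##.....
##..#..
##.....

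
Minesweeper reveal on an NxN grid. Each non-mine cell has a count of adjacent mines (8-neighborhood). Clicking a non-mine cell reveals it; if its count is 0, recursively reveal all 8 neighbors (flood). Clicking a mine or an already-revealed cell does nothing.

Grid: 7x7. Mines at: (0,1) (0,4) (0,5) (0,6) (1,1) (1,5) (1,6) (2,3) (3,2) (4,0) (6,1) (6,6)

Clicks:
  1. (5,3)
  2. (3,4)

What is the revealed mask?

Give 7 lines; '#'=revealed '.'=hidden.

Click 1 (5,3) count=0: revealed 21 new [(2,4) (2,5) (2,6) (3,3) (3,4) (3,5) (3,6) (4,2) (4,3) (4,4) (4,5) (4,6) (5,2) (5,3) (5,4) (5,5) (5,6) (6,2) (6,3) (6,4) (6,5)] -> total=21
Click 2 (3,4) count=1: revealed 0 new [(none)] -> total=21

Answer: .......
.......
....###
...####
..#####
..#####
..####.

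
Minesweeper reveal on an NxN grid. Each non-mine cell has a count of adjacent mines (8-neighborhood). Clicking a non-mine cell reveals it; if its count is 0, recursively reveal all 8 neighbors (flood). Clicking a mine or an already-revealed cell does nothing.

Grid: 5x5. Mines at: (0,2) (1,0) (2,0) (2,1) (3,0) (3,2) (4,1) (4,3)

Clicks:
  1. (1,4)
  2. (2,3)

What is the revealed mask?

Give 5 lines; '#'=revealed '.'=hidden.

Click 1 (1,4) count=0: revealed 8 new [(0,3) (0,4) (1,3) (1,4) (2,3) (2,4) (3,3) (3,4)] -> total=8
Click 2 (2,3) count=1: revealed 0 new [(none)] -> total=8

Answer: ...##
...##
...##
...##
.....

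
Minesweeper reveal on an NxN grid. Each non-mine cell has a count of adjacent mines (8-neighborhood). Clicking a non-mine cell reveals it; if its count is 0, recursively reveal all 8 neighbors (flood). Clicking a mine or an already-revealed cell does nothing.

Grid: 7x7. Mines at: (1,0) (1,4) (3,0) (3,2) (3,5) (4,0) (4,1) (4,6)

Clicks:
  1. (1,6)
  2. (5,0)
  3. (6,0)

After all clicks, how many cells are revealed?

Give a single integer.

Click 1 (1,6) count=0: revealed 6 new [(0,5) (0,6) (1,5) (1,6) (2,5) (2,6)] -> total=6
Click 2 (5,0) count=2: revealed 1 new [(5,0)] -> total=7
Click 3 (6,0) count=0: revealed 17 new [(4,2) (4,3) (4,4) (4,5) (5,1) (5,2) (5,3) (5,4) (5,5) (5,6) (6,0) (6,1) (6,2) (6,3) (6,4) (6,5) (6,6)] -> total=24

Answer: 24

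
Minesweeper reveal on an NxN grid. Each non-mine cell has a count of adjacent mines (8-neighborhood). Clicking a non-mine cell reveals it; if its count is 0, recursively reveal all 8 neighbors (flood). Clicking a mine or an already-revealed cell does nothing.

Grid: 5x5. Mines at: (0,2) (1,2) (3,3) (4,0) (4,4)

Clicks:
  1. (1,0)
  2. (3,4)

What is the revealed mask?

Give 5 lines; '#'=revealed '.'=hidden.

Click 1 (1,0) count=0: revealed 8 new [(0,0) (0,1) (1,0) (1,1) (2,0) (2,1) (3,0) (3,1)] -> total=8
Click 2 (3,4) count=2: revealed 1 new [(3,4)] -> total=9

Answer: ##...
##...
##...
##..#
.....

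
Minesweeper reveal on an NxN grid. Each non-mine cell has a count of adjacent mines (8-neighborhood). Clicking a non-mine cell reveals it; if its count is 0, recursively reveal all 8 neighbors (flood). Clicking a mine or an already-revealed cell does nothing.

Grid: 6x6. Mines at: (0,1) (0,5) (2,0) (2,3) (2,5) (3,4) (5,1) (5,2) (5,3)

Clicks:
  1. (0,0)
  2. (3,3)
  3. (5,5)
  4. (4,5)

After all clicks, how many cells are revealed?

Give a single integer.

Click 1 (0,0) count=1: revealed 1 new [(0,0)] -> total=1
Click 2 (3,3) count=2: revealed 1 new [(3,3)] -> total=2
Click 3 (5,5) count=0: revealed 4 new [(4,4) (4,5) (5,4) (5,5)] -> total=6
Click 4 (4,5) count=1: revealed 0 new [(none)] -> total=6

Answer: 6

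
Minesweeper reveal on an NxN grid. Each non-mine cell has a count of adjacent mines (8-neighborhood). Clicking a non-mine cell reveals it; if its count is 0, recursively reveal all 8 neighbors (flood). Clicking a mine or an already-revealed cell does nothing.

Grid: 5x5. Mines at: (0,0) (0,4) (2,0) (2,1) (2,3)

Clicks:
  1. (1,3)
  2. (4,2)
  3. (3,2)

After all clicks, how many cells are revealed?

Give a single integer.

Click 1 (1,3) count=2: revealed 1 new [(1,3)] -> total=1
Click 2 (4,2) count=0: revealed 10 new [(3,0) (3,1) (3,2) (3,3) (3,4) (4,0) (4,1) (4,2) (4,3) (4,4)] -> total=11
Click 3 (3,2) count=2: revealed 0 new [(none)] -> total=11

Answer: 11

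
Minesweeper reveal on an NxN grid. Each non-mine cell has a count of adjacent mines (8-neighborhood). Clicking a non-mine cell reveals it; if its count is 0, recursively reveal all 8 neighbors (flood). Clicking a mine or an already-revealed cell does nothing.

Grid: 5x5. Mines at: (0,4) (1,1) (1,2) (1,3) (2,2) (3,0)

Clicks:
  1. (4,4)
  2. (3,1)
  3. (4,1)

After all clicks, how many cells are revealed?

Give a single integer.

Answer: 10

Derivation:
Click 1 (4,4) count=0: revealed 10 new [(2,3) (2,4) (3,1) (3,2) (3,3) (3,4) (4,1) (4,2) (4,3) (4,4)] -> total=10
Click 2 (3,1) count=2: revealed 0 new [(none)] -> total=10
Click 3 (4,1) count=1: revealed 0 new [(none)] -> total=10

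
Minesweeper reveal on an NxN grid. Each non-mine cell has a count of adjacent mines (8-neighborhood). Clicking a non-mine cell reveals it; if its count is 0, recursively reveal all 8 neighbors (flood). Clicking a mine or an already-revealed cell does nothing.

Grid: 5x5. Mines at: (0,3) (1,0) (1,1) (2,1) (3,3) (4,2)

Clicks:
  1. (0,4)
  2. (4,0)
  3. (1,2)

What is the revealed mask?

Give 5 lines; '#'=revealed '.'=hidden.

Answer: ....#
..#..
.....
##...
##...

Derivation:
Click 1 (0,4) count=1: revealed 1 new [(0,4)] -> total=1
Click 2 (4,0) count=0: revealed 4 new [(3,0) (3,1) (4,0) (4,1)] -> total=5
Click 3 (1,2) count=3: revealed 1 new [(1,2)] -> total=6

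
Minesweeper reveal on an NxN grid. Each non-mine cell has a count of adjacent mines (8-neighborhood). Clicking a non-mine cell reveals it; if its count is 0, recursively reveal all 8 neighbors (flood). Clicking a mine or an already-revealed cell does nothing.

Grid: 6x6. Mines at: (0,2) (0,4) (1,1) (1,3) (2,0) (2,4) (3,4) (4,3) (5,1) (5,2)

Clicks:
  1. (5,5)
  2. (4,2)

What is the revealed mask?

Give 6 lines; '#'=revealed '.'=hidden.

Click 1 (5,5) count=0: revealed 4 new [(4,4) (4,5) (5,4) (5,5)] -> total=4
Click 2 (4,2) count=3: revealed 1 new [(4,2)] -> total=5

Answer: ......
......
......
......
..#.##
....##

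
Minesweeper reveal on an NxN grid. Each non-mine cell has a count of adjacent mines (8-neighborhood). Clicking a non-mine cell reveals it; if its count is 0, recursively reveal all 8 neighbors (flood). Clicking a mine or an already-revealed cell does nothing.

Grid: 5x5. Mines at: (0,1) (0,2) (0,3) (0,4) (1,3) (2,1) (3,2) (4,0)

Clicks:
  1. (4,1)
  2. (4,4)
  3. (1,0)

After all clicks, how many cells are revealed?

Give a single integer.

Answer: 8

Derivation:
Click 1 (4,1) count=2: revealed 1 new [(4,1)] -> total=1
Click 2 (4,4) count=0: revealed 6 new [(2,3) (2,4) (3,3) (3,4) (4,3) (4,4)] -> total=7
Click 3 (1,0) count=2: revealed 1 new [(1,0)] -> total=8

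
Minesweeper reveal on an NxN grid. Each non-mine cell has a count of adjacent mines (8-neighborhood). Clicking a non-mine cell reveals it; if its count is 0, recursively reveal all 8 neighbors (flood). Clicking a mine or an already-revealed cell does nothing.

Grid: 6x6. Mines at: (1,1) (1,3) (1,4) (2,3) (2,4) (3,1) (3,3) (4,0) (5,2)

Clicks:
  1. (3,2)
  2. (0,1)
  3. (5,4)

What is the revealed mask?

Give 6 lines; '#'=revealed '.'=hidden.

Click 1 (3,2) count=3: revealed 1 new [(3,2)] -> total=1
Click 2 (0,1) count=1: revealed 1 new [(0,1)] -> total=2
Click 3 (5,4) count=0: revealed 8 new [(3,4) (3,5) (4,3) (4,4) (4,5) (5,3) (5,4) (5,5)] -> total=10

Answer: .#....
......
......
..#.##
...###
...###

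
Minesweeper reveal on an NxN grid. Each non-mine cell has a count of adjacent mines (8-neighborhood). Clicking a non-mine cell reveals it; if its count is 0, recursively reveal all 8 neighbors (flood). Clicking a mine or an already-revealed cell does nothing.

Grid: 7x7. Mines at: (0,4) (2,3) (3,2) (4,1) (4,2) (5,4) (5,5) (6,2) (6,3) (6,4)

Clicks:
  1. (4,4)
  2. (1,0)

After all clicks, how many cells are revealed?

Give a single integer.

Answer: 14

Derivation:
Click 1 (4,4) count=2: revealed 1 new [(4,4)] -> total=1
Click 2 (1,0) count=0: revealed 13 new [(0,0) (0,1) (0,2) (0,3) (1,0) (1,1) (1,2) (1,3) (2,0) (2,1) (2,2) (3,0) (3,1)] -> total=14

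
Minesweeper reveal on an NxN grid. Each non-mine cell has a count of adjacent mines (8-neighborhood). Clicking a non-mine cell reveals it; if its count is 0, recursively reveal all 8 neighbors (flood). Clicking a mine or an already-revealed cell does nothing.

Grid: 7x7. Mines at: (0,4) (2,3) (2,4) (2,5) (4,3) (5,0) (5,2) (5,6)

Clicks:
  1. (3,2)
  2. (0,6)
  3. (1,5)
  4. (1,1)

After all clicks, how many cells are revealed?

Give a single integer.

Click 1 (3,2) count=2: revealed 1 new [(3,2)] -> total=1
Click 2 (0,6) count=0: revealed 4 new [(0,5) (0,6) (1,5) (1,6)] -> total=5
Click 3 (1,5) count=3: revealed 0 new [(none)] -> total=5
Click 4 (1,1) count=0: revealed 16 new [(0,0) (0,1) (0,2) (0,3) (1,0) (1,1) (1,2) (1,3) (2,0) (2,1) (2,2) (3,0) (3,1) (4,0) (4,1) (4,2)] -> total=21

Answer: 21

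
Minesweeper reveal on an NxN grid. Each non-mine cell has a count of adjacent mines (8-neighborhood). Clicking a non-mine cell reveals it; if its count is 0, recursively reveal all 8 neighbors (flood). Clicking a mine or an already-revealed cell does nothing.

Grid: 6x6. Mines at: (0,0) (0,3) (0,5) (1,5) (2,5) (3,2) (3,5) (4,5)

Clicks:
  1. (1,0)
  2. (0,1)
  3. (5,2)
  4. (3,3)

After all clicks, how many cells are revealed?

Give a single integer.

Answer: 18

Derivation:
Click 1 (1,0) count=1: revealed 1 new [(1,0)] -> total=1
Click 2 (0,1) count=1: revealed 1 new [(0,1)] -> total=2
Click 3 (5,2) count=0: revealed 15 new [(1,1) (2,0) (2,1) (3,0) (3,1) (4,0) (4,1) (4,2) (4,3) (4,4) (5,0) (5,1) (5,2) (5,3) (5,4)] -> total=17
Click 4 (3,3) count=1: revealed 1 new [(3,3)] -> total=18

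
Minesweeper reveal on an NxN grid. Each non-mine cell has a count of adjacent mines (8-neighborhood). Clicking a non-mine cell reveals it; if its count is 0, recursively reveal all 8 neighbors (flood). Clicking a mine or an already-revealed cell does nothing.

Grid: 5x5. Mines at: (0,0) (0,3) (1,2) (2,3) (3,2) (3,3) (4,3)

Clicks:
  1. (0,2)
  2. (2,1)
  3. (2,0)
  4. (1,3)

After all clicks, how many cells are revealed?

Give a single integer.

Click 1 (0,2) count=2: revealed 1 new [(0,2)] -> total=1
Click 2 (2,1) count=2: revealed 1 new [(2,1)] -> total=2
Click 3 (2,0) count=0: revealed 7 new [(1,0) (1,1) (2,0) (3,0) (3,1) (4,0) (4,1)] -> total=9
Click 4 (1,3) count=3: revealed 1 new [(1,3)] -> total=10

Answer: 10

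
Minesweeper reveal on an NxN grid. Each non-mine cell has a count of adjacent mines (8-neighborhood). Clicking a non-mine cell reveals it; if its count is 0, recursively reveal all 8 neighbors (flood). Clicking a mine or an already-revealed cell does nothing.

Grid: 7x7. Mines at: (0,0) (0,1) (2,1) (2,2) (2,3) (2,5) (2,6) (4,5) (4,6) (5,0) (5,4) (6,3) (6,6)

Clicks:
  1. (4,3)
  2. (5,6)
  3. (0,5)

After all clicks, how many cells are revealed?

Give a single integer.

Click 1 (4,3) count=1: revealed 1 new [(4,3)] -> total=1
Click 2 (5,6) count=3: revealed 1 new [(5,6)] -> total=2
Click 3 (0,5) count=0: revealed 10 new [(0,2) (0,3) (0,4) (0,5) (0,6) (1,2) (1,3) (1,4) (1,5) (1,6)] -> total=12

Answer: 12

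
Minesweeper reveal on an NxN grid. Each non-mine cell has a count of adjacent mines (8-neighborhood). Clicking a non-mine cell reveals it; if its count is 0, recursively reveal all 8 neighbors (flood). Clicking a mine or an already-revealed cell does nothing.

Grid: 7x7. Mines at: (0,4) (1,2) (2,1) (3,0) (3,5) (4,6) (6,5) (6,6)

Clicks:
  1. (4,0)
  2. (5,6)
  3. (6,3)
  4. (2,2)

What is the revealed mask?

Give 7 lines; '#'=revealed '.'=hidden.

Answer: .......
.......
..###..
.####..
#####..
#####.#
#####..

Derivation:
Click 1 (4,0) count=1: revealed 1 new [(4,0)] -> total=1
Click 2 (5,6) count=3: revealed 1 new [(5,6)] -> total=2
Click 3 (6,3) count=0: revealed 21 new [(2,2) (2,3) (2,4) (3,1) (3,2) (3,3) (3,4) (4,1) (4,2) (4,3) (4,4) (5,0) (5,1) (5,2) (5,3) (5,4) (6,0) (6,1) (6,2) (6,3) (6,4)] -> total=23
Click 4 (2,2) count=2: revealed 0 new [(none)] -> total=23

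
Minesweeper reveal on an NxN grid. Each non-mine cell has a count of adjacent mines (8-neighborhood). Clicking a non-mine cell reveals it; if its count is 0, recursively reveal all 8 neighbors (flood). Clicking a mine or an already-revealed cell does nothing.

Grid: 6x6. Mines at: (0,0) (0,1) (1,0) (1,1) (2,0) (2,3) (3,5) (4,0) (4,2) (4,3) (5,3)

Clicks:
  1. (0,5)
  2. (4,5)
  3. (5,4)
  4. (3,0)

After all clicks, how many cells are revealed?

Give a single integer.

Answer: 13

Derivation:
Click 1 (0,5) count=0: revealed 10 new [(0,2) (0,3) (0,4) (0,5) (1,2) (1,3) (1,4) (1,5) (2,4) (2,5)] -> total=10
Click 2 (4,5) count=1: revealed 1 new [(4,5)] -> total=11
Click 3 (5,4) count=2: revealed 1 new [(5,4)] -> total=12
Click 4 (3,0) count=2: revealed 1 new [(3,0)] -> total=13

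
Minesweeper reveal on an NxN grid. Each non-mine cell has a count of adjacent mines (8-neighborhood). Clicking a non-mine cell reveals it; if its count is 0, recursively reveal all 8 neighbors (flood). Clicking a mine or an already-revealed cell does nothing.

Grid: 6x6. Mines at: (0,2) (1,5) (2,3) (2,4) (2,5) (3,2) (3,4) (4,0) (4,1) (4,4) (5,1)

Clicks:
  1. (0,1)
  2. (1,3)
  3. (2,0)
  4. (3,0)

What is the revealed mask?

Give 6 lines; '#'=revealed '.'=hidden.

Click 1 (0,1) count=1: revealed 1 new [(0,1)] -> total=1
Click 2 (1,3) count=3: revealed 1 new [(1,3)] -> total=2
Click 3 (2,0) count=0: revealed 7 new [(0,0) (1,0) (1,1) (2,0) (2,1) (3,0) (3,1)] -> total=9
Click 4 (3,0) count=2: revealed 0 new [(none)] -> total=9

Answer: ##....
##.#..
##....
##....
......
......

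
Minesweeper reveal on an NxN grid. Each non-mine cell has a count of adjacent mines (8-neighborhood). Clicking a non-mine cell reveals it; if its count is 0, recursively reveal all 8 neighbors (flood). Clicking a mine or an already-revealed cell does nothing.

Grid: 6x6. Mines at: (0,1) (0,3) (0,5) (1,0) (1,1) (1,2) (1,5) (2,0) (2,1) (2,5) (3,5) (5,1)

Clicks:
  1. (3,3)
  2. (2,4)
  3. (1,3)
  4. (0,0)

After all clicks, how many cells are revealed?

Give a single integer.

Click 1 (3,3) count=0: revealed 14 new [(2,2) (2,3) (2,4) (3,2) (3,3) (3,4) (4,2) (4,3) (4,4) (4,5) (5,2) (5,3) (5,4) (5,5)] -> total=14
Click 2 (2,4) count=3: revealed 0 new [(none)] -> total=14
Click 3 (1,3) count=2: revealed 1 new [(1,3)] -> total=15
Click 4 (0,0) count=3: revealed 1 new [(0,0)] -> total=16

Answer: 16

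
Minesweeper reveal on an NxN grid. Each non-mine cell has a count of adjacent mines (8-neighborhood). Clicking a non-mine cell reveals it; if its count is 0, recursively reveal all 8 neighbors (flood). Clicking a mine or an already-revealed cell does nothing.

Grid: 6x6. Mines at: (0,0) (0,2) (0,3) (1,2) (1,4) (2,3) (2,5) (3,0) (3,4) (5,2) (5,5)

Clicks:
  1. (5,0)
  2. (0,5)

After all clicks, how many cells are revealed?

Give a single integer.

Answer: 5

Derivation:
Click 1 (5,0) count=0: revealed 4 new [(4,0) (4,1) (5,0) (5,1)] -> total=4
Click 2 (0,5) count=1: revealed 1 new [(0,5)] -> total=5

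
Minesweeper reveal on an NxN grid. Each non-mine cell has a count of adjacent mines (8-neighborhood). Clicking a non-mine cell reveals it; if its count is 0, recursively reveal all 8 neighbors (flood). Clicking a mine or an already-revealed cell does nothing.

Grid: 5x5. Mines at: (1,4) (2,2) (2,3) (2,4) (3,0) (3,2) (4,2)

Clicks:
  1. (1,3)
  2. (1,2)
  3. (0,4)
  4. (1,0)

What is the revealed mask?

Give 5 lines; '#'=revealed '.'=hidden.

Click 1 (1,3) count=4: revealed 1 new [(1,3)] -> total=1
Click 2 (1,2) count=2: revealed 1 new [(1,2)] -> total=2
Click 3 (0,4) count=1: revealed 1 new [(0,4)] -> total=3
Click 4 (1,0) count=0: revealed 8 new [(0,0) (0,1) (0,2) (0,3) (1,0) (1,1) (2,0) (2,1)] -> total=11

Answer: #####
####.
##...
.....
.....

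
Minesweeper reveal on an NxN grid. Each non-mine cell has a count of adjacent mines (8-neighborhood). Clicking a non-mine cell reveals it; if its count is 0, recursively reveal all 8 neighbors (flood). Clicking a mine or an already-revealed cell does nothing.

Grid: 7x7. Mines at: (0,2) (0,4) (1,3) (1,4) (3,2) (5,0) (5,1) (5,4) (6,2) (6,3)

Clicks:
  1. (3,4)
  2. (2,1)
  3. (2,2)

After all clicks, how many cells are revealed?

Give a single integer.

Click 1 (3,4) count=0: revealed 20 new [(0,5) (0,6) (1,5) (1,6) (2,3) (2,4) (2,5) (2,6) (3,3) (3,4) (3,5) (3,6) (4,3) (4,4) (4,5) (4,6) (5,5) (5,6) (6,5) (6,6)] -> total=20
Click 2 (2,1) count=1: revealed 1 new [(2,1)] -> total=21
Click 3 (2,2) count=2: revealed 1 new [(2,2)] -> total=22

Answer: 22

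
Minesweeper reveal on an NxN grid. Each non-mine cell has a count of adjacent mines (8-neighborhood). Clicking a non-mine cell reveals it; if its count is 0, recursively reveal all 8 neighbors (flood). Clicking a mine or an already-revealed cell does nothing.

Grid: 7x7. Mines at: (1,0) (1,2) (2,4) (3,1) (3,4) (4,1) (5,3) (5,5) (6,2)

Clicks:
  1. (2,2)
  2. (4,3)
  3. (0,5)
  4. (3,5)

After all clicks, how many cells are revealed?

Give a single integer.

Click 1 (2,2) count=2: revealed 1 new [(2,2)] -> total=1
Click 2 (4,3) count=2: revealed 1 new [(4,3)] -> total=2
Click 3 (0,5) count=0: revealed 14 new [(0,3) (0,4) (0,5) (0,6) (1,3) (1,4) (1,5) (1,6) (2,5) (2,6) (3,5) (3,6) (4,5) (4,6)] -> total=16
Click 4 (3,5) count=2: revealed 0 new [(none)] -> total=16

Answer: 16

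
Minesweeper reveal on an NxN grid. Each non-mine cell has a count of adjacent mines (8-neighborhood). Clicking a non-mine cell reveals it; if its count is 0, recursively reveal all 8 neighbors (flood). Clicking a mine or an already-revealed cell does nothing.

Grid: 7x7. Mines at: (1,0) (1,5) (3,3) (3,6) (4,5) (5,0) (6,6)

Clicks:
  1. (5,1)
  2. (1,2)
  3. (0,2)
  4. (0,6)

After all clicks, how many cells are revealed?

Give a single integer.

Answer: 14

Derivation:
Click 1 (5,1) count=1: revealed 1 new [(5,1)] -> total=1
Click 2 (1,2) count=0: revealed 12 new [(0,1) (0,2) (0,3) (0,4) (1,1) (1,2) (1,3) (1,4) (2,1) (2,2) (2,3) (2,4)] -> total=13
Click 3 (0,2) count=0: revealed 0 new [(none)] -> total=13
Click 4 (0,6) count=1: revealed 1 new [(0,6)] -> total=14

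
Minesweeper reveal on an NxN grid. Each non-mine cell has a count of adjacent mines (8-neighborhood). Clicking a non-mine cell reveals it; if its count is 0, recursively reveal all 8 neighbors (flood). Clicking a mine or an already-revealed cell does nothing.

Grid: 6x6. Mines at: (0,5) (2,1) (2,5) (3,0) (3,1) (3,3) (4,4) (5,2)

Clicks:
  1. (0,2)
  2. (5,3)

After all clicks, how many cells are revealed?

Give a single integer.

Answer: 14

Derivation:
Click 1 (0,2) count=0: revealed 13 new [(0,0) (0,1) (0,2) (0,3) (0,4) (1,0) (1,1) (1,2) (1,3) (1,4) (2,2) (2,3) (2,4)] -> total=13
Click 2 (5,3) count=2: revealed 1 new [(5,3)] -> total=14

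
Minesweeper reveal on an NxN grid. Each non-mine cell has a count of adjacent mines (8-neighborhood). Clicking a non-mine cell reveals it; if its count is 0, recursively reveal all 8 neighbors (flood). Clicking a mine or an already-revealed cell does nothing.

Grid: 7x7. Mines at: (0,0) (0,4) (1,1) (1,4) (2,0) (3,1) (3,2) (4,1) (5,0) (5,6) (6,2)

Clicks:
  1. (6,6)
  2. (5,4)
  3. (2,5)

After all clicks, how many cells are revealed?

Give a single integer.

Answer: 23

Derivation:
Click 1 (6,6) count=1: revealed 1 new [(6,6)] -> total=1
Click 2 (5,4) count=0: revealed 22 new [(0,5) (0,6) (1,5) (1,6) (2,3) (2,4) (2,5) (2,6) (3,3) (3,4) (3,5) (3,6) (4,3) (4,4) (4,5) (4,6) (5,3) (5,4) (5,5) (6,3) (6,4) (6,5)] -> total=23
Click 3 (2,5) count=1: revealed 0 new [(none)] -> total=23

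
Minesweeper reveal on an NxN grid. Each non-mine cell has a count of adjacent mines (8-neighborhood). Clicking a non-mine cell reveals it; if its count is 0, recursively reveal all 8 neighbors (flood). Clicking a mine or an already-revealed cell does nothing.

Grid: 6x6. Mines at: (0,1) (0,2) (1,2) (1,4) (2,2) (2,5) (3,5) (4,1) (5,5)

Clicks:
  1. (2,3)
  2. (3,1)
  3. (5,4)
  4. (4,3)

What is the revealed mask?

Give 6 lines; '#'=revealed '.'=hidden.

Answer: ......
......
...#..
.####.
..###.
..###.

Derivation:
Click 1 (2,3) count=3: revealed 1 new [(2,3)] -> total=1
Click 2 (3,1) count=2: revealed 1 new [(3,1)] -> total=2
Click 3 (5,4) count=1: revealed 1 new [(5,4)] -> total=3
Click 4 (4,3) count=0: revealed 8 new [(3,2) (3,3) (3,4) (4,2) (4,3) (4,4) (5,2) (5,3)] -> total=11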